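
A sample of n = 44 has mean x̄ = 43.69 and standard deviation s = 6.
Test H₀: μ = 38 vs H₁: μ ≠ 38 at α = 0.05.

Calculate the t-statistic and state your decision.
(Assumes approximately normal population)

df = n - 1 = 43
SE = s/√n = 6/√44 = 0.9045
t = (x̄ - μ₀)/SE = (43.69 - 38)/0.9045 = 6.2908
Critical value: t_{0.025,43} = ±2.017
p-value < 0.0001
Decision: reject H₀

Answer: t = 6.2908, reject H₀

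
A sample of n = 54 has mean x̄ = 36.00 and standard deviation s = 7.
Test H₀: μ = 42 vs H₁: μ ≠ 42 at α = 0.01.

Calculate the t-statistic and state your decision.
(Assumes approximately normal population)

Answer: t = -6.2986, reject H₀

Derivation:
df = n - 1 = 53
SE = s/√n = 7/√54 = 0.9526
t = (x̄ - μ₀)/SE = (36.00 - 42)/0.9526 = -6.2986
Critical value: t_{0.005,53} = ±2.672
p-value < 0.0001
Decision: reject H₀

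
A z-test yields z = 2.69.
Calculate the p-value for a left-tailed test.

For z = 2.69:
p = P(Z < 2.69) = Φ(2.69) = 0.9964

Answer: p-value ≈ 0.9964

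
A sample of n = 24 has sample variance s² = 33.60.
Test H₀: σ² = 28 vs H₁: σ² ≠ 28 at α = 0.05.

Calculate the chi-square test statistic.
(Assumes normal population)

Answer: χ² = 27.6000, fail to reject H₀

Derivation:
df = n - 1 = 23
χ² = (n-1)s²/σ₀² = 23×33.60/28 = 27.6000
Critical values: χ²_{0.975,23} = 11.689, χ²_{0.025,23} = 38.076
Rejection region: χ² < 11.689 or χ² > 38.076
Decision: fail to reject H₀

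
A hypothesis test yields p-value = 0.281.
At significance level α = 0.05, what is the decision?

Compare p-value to α:
0.281 ≥ 0.05
Decision: fail to reject H₀

Answer: fail to reject H₀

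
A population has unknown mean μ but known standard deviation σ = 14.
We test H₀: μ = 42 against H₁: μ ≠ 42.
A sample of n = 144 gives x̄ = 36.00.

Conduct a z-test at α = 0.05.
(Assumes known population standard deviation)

Answer: z = -5.1427, reject H₀

Derivation:
Standard error: SE = σ/√n = 14/√144 = 1.1667
z-statistic: z = (x̄ - μ₀)/SE = (36.00 - 42)/1.1667 = -5.1427
Critical value: ±1.960
p-value < 0.0001
Decision: reject H₀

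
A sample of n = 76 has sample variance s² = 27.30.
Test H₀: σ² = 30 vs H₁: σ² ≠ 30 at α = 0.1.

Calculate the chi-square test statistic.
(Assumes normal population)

Answer: χ² = 68.2500, fail to reject H₀

Derivation:
df = n - 1 = 75
χ² = (n-1)s²/σ₀² = 75×27.30/30 = 68.2500
Critical values: χ²_{0.95,75} = 56.054, χ²_{0.05,75} = 96.217
Rejection region: χ² < 56.054 or χ² > 96.217
Decision: fail to reject H₀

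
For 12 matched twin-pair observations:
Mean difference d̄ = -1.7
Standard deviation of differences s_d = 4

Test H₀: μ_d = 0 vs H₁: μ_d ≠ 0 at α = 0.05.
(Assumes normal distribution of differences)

df = n - 1 = 11
SE = s_d/√n = 4/√12 = 1.1547
t = d̄/SE = -1.7/1.1547 = -1.4722
Critical value: t_{0.025,11} = ±2.201
p-value ≈ 0.1690
Decision: fail to reject H₀

Answer: t = -1.4722, fail to reject H₀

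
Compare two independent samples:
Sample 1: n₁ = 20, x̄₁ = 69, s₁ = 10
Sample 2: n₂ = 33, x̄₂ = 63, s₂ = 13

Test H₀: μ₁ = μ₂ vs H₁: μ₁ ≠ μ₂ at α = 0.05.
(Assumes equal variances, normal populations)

Pooled variance: s²_p = [19×10² + 32×13²]/(51) = 143.2941
s_p = 11.9706
SE = s_p×√(1/n₁ + 1/n₂) = 11.9706×√(1/20 + 1/33) = 3.3922
t = (x̄₁ - x̄₂)/SE = (69 - 63)/3.3922 = 1.7688
df = 51, t-critical = ±2.008
Decision: fail to reject H₀

Answer: t = 1.7688, fail to reject H₀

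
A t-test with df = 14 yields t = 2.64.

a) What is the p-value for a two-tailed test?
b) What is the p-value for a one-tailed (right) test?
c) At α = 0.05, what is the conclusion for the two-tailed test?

Using t-distribution with df = 14:
a) Two-tailed: p = 2×P(T > 2.64) = 0.0194
b) One-tailed: p = P(T > 2.64) = 0.0097
c) 0.0194 < 0.05, reject H₀

Answer: a) 0.0194, b) 0.0097, c) reject H₀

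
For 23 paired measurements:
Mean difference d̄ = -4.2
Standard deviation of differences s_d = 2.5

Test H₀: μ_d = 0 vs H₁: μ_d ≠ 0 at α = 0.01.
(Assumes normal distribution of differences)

df = n - 1 = 22
SE = s_d/√n = 2.5/√23 = 0.5213
t = d̄/SE = -4.2/0.5213 = -8.0568
Critical value: t_{0.005,22} = ±2.819
p-value < 0.0001
Decision: reject H₀

Answer: t = -8.0568, reject H₀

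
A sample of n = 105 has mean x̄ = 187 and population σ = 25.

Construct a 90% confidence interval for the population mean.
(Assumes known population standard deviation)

Confidence level: 90%, α = 0.1
z_0.05 = 1.645
SE = σ/√n = 25/√105 = 2.4398
Margin of error = 1.645 × 2.4398 = 4.0135
CI: x̄ ± margin = 187 ± 4.0135
CI: (182.9865, 191.0135)

Answer: (182.9865, 191.0135)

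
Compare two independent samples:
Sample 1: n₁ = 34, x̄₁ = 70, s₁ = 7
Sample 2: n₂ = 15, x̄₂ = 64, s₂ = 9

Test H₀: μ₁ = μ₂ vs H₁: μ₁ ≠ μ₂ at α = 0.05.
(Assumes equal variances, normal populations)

Pooled variance: s²_p = [33×7² + 14×9²]/(47) = 58.5319
s_p = 7.6506
SE = s_p×√(1/n₁ + 1/n₂) = 7.6506×√(1/34 + 1/15) = 2.3714
t = (x̄₁ - x̄₂)/SE = (70 - 64)/2.3714 = 2.5302
df = 47, t-critical = ±2.012
Decision: reject H₀

Answer: t = 2.5302, reject H₀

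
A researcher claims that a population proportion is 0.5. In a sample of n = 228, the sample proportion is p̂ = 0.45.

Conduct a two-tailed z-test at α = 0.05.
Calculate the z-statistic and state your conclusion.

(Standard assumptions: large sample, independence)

Answer: z = -1.5100, fail to reject H₀

Derivation:
H₀: p = 0.5, H₁: p ≠ 0.5
Standard error: SE = √(p₀(1-p₀)/n) = √(0.5×0.5/228) = 0.033113
z-statistic: z = (p̂ - p₀)/SE = (0.45 - 0.5)/0.033113 = -1.5100
Critical value: z_0.025 = ±1.960
p-value = 0.1310
Decision: fail to reject H₀ at α = 0.05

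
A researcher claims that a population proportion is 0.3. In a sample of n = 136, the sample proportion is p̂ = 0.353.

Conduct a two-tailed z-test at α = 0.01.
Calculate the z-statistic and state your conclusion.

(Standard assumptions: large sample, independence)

H₀: p = 0.3, H₁: p ≠ 0.3
Standard error: SE = √(p₀(1-p₀)/n) = √(0.3×0.7/136) = 0.039295
z-statistic: z = (p̂ - p₀)/SE = (0.353 - 0.3)/0.039295 = 1.3488
Critical value: z_0.005 = ±2.576
p-value = 0.1774
Decision: fail to reject H₀ at α = 0.01

Answer: z = 1.3488, fail to reject H₀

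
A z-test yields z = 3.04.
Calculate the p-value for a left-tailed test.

For z = 3.04:
p = P(Z < 3.04) = Φ(3.04) = 0.9988

Answer: p-value ≈ 0.9988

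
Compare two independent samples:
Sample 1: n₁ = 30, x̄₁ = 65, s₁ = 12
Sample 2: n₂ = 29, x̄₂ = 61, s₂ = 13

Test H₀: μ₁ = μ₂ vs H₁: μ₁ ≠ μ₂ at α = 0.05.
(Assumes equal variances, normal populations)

Answer: t = 1.2287, fail to reject H₀

Derivation:
Pooled variance: s²_p = [29×12² + 28×13²]/(57) = 156.2807
s_p = 12.5012
SE = s_p×√(1/n₁ + 1/n₂) = 12.5012×√(1/30 + 1/29) = 3.2555
t = (x̄₁ - x̄₂)/SE = (65 - 61)/3.2555 = 1.2287
df = 57, t-critical = ±2.002
Decision: fail to reject H₀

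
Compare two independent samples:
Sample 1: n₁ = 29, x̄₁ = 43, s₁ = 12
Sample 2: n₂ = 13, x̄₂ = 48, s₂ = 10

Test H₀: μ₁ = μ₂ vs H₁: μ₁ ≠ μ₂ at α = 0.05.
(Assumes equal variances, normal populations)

Pooled variance: s²_p = [28×12² + 12×10²]/(40) = 130.8000
s_p = 11.4368
SE = s_p×√(1/n₁ + 1/n₂) = 11.4368×√(1/29 + 1/13) = 3.8173
t = (x̄₁ - x̄₂)/SE = (43 - 48)/3.8173 = -1.3098
df = 40, t-critical = ±2.021
Decision: fail to reject H₀

Answer: t = -1.3098, fail to reject H₀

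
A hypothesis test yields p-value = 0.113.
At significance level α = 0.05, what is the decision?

Compare p-value to α:
0.113 ≥ 0.05
Decision: fail to reject H₀

Answer: fail to reject H₀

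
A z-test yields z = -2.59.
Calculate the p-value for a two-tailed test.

For z = -2.59:
p = 2×P(Z > |-2.59|) = 2×(1 - Φ(2.59)) = 0.0096

Answer: p-value ≈ 0.0096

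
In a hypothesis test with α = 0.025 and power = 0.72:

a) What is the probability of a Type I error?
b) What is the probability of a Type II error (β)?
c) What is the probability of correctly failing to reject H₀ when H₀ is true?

Answer: a) 0.025, b) 0.28, c) 0.975

Derivation:
a) Type I error probability = α = 0.025
b) Power = P(reject H₀ | H₁ true) = 1 - β = 0.72, so Type II error probability = β = 1 - Power = 0.28
c) P(fail to reject H₀ | H₀ true) = 1 - α = 0.975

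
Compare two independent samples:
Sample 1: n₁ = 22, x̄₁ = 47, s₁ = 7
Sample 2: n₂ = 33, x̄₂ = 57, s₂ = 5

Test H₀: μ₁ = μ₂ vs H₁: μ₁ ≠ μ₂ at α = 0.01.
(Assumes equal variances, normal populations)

Pooled variance: s²_p = [21×7² + 32×5²]/(53) = 34.5094
s_p = 5.8745
SE = s_p×√(1/n₁ + 1/n₂) = 5.8745×√(1/22 + 1/33) = 1.6169
t = (x̄₁ - x̄₂)/SE = (47 - 57)/1.6169 = -6.1847
df = 53, t-critical = ±2.672
Decision: reject H₀

Answer: t = -6.1847, reject H₀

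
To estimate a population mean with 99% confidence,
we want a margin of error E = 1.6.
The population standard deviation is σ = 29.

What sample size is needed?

Answer: n = 2180

Derivation:
z_0.005 = 2.576
n = (z×σ/E)² = (2.576×29/1.6)²
n = 2179.9561
Round up: n = 2180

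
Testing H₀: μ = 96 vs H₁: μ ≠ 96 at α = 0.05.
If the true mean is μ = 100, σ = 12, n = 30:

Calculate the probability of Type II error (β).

Answer: β ≈ 0.5533

Derivation:
SE = σ/√n = 12/√30 = 2.1909
Critical values: μ₀ ± z_0.025×SE = 96 ± 1.960×2.1909
Acceptance region: (91.7058, 100.2942)
Under H₁ (μ = 100): z_high = (100.2942 - 100)/2.1909 = 0.1343, z_low = (91.7058 - 100)/2.1909 = -3.7858
β = P(not reject | H₁) = Φ(0.1343) - Φ(-3.7858) ≈ 0.5533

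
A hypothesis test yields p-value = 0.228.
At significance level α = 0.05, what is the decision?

Answer: fail to reject H₀

Derivation:
Compare p-value to α:
0.228 ≥ 0.05
Decision: fail to reject H₀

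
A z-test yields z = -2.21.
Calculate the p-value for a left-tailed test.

Answer: p-value ≈ 0.0136

Derivation:
For z = -2.21:
p = P(Z < -2.21) = Φ(-2.21) = 0.0136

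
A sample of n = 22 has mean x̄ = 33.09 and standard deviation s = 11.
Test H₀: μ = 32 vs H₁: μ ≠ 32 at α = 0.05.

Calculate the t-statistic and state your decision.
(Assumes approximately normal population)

df = n - 1 = 21
SE = s/√n = 11/√22 = 2.3452
t = (x̄ - μ₀)/SE = (33.09 - 32)/2.3452 = 0.4648
Critical value: t_{0.025,21} = ±2.080
p-value ≈ 0.6469
Decision: fail to reject H₀

Answer: t = 0.4648, fail to reject H₀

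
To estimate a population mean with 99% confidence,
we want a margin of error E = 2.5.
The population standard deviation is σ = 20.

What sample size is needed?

Answer: n = 425

Derivation:
z_0.005 = 2.576
n = (z×σ/E)² = (2.576×20/2.5)²
n = 424.6897
Round up: n = 425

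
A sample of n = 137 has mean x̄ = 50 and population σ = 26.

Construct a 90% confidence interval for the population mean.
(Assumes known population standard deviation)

Confidence level: 90%, α = 0.1
z_0.05 = 1.645
SE = σ/√n = 26/√137 = 2.2213
Margin of error = 1.645 × 2.2213 = 3.6540
CI: x̄ ± margin = 50 ± 3.6540
CI: (46.3460, 53.6540)

Answer: (46.3460, 53.6540)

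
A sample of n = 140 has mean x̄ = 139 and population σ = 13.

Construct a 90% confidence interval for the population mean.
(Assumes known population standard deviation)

Confidence level: 90%, α = 0.1
z_0.05 = 1.645
SE = σ/√n = 13/√140 = 1.0987
Margin of error = 1.645 × 1.0987 = 1.8074
CI: x̄ ± margin = 139 ± 1.8074
CI: (137.1926, 140.8074)

Answer: (137.1926, 140.8074)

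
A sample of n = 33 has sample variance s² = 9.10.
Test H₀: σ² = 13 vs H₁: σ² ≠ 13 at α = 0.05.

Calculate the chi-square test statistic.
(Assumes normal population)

Answer: χ² = 22.4000, fail to reject H₀

Derivation:
df = n - 1 = 32
χ² = (n-1)s²/σ₀² = 32×9.10/13 = 22.4000
Critical values: χ²_{0.975,32} = 18.291, χ²_{0.025,32} = 49.480
Rejection region: χ² < 18.291 or χ² > 49.480
Decision: fail to reject H₀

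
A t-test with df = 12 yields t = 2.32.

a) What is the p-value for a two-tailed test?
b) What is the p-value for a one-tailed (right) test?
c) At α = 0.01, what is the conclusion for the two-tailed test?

Using t-distribution with df = 12:
a) Two-tailed: p = 2×P(T > 2.32) = 0.0388
b) One-tailed: p = P(T > 2.32) = 0.0194
c) 0.0388 ≥ 0.01, fail to reject H₀

Answer: a) 0.0388, b) 0.0194, c) fail to reject H₀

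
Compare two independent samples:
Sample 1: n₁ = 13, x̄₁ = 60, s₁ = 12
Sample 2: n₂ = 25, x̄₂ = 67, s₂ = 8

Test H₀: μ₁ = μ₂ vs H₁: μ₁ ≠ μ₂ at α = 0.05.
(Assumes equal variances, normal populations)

Pooled variance: s²_p = [12×12² + 24×8²]/(36) = 90.6667
s_p = 9.5219
SE = s_p×√(1/n₁ + 1/n₂) = 9.5219×√(1/13 + 1/25) = 3.2559
t = (x̄₁ - x̄₂)/SE = (60 - 67)/3.2559 = -2.1499
df = 36, t-critical = ±2.028
Decision: reject H₀

Answer: t = -2.1499, reject H₀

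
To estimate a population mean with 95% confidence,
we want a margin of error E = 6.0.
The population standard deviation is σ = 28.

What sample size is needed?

Answer: n = 84

Derivation:
z_0.025 = 1.960
n = (z×σ/E)² = (1.960×28/6.0)²
n = 83.6615
Round up: n = 84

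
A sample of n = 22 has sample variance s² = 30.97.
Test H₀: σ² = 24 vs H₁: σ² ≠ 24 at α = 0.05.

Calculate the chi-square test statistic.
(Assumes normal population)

df = n - 1 = 21
χ² = (n-1)s²/σ₀² = 21×30.97/24 = 27.0987
Critical values: χ²_{0.975,21} = 10.283, χ²_{0.025,21} = 35.479
Rejection region: χ² < 10.283 or χ² > 35.479
Decision: fail to reject H₀

Answer: χ² = 27.0987, fail to reject H₀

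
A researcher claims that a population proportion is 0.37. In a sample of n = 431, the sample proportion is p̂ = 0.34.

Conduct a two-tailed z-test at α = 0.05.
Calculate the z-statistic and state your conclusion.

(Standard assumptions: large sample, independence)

H₀: p = 0.37, H₁: p ≠ 0.37
Standard error: SE = √(p₀(1-p₀)/n) = √(0.37×0.63/431) = 0.023256
z-statistic: z = (p̂ - p₀)/SE = (0.34 - 0.37)/0.023256 = -1.2900
Critical value: z_0.025 = ±1.960
p-value = 0.1971
Decision: fail to reject H₀ at α = 0.05

Answer: z = -1.2900, fail to reject H₀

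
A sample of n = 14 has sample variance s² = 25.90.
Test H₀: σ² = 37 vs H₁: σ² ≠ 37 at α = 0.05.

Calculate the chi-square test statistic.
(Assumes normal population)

Answer: χ² = 9.1000, fail to reject H₀

Derivation:
df = n - 1 = 13
χ² = (n-1)s²/σ₀² = 13×25.90/37 = 9.1000
Critical values: χ²_{0.975,13} = 5.009, χ²_{0.025,13} = 24.736
Rejection region: χ² < 5.009 or χ² > 24.736
Decision: fail to reject H₀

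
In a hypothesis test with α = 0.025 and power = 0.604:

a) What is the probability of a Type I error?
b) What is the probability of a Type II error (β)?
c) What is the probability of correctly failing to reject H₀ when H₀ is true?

a) Type I error probability = α = 0.025
b) Power = P(reject H₀ | H₁ true) = 1 - β = 0.604, so Type II error probability = β = 1 - Power = 0.396
c) P(fail to reject H₀ | H₀ true) = 1 - α = 0.975

Answer: a) 0.025, b) 0.396, c) 0.975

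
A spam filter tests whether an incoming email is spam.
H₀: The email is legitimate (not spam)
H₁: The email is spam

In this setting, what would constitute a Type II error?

Answer: Letting a spam email through to the inbox

Derivation:
Type I error (α): Rejecting H₀ when H₀ is true
Type II error (β): Failing to reject H₀ when H₁ is true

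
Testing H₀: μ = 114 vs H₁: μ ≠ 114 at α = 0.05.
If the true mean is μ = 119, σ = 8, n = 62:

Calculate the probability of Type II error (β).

Answer: β ≈ 0.0015

Derivation:
SE = σ/√n = 8/√62 = 1.0160
Critical values: μ₀ ± z_0.025×SE = 114 ± 1.960×1.0160
Acceptance region: (112.0086, 115.9914)
Under H₁ (μ = 119): z_high = (115.9914 - 119)/1.0160 = -2.9612, z_low = (112.0086 - 119)/1.0160 = -6.8813
β = P(not reject | H₁) = Φ(-2.9612) - Φ(-6.8813) ≈ 0.0015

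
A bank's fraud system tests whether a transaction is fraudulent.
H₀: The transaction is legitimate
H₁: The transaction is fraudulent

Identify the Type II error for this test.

Type I error (α): Rejecting H₀ when H₀ is true
Type II error (β): Failing to reject H₀ when H₁ is true

Answer: Allowing a fraudulent transaction to go through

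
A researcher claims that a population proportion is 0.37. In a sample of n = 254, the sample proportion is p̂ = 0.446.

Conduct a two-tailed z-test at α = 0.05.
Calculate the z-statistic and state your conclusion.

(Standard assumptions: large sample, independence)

Answer: z = 2.5087, reject H₀

Derivation:
H₀: p = 0.37, H₁: p ≠ 0.37
Standard error: SE = √(p₀(1-p₀)/n) = √(0.37×0.63/254) = 0.030294
z-statistic: z = (p̂ - p₀)/SE = (0.446 - 0.37)/0.030294 = 2.5087
Critical value: z_0.025 = ±1.960
p-value = 0.0121
Decision: reject H₀ at α = 0.05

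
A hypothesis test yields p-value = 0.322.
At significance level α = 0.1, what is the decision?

Answer: fail to reject H₀

Derivation:
Compare p-value to α:
0.322 ≥ 0.1
Decision: fail to reject H₀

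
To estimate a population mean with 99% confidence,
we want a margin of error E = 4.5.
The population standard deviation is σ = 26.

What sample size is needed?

Answer: n = 222

Derivation:
z_0.005 = 2.576
n = (z×σ/E)² = (2.576×26/4.5)²
n = 221.5202
Round up: n = 222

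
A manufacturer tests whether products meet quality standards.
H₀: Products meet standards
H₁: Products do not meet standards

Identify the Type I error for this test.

Answer: Rejecting good products that actually meet standards

Derivation:
Type I error: rejecting H₀ when it is actually true (false positive).
Type II error: failing to reject H₀ when H₁ is actually true (false negative).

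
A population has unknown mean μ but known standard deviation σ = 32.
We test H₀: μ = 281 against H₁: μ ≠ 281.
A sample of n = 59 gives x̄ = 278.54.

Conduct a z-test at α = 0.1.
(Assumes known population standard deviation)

Standard error: SE = σ/√n = 32/√59 = 4.1660
z-statistic: z = (x̄ - μ₀)/SE = (278.54 - 281)/4.1660 = -0.5905
Critical value: ±1.645
p-value = 0.5549
Decision: fail to reject H₀

Answer: z = -0.5905, fail to reject H₀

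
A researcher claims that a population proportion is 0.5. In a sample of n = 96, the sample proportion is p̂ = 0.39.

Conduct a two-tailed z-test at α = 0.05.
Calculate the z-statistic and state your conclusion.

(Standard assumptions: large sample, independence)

H₀: p = 0.5, H₁: p ≠ 0.5
Standard error: SE = √(p₀(1-p₀)/n) = √(0.5×0.5/96) = 0.051031
z-statistic: z = (p̂ - p₀)/SE = (0.39 - 0.5)/0.051031 = -2.1556
Critical value: z_0.025 = ±1.960
p-value = 0.0311
Decision: reject H₀ at α = 0.05

Answer: z = -2.1556, reject H₀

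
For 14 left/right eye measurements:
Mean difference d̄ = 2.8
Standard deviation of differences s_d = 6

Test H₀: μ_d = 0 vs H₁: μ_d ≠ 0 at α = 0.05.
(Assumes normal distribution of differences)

df = n - 1 = 13
SE = s_d/√n = 6/√14 = 1.6036
t = d̄/SE = 2.8/1.6036 = 1.7461
Critical value: t_{0.025,13} = ±2.160
p-value ≈ 0.1044
Decision: fail to reject H₀

Answer: t = 1.7461, fail to reject H₀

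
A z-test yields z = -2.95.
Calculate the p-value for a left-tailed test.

Answer: p-value ≈ 0.0016

Derivation:
For z = -2.95:
p = P(Z < -2.95) = Φ(-2.95) = 0.0016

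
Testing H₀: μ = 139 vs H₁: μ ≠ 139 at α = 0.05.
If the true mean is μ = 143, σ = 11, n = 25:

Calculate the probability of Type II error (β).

SE = σ/√n = 11/√25 = 2.2000
Critical values: μ₀ ± z_0.025×SE = 139 ± 1.960×2.2000
Acceptance region: (134.6880, 143.3120)
Under H₁ (μ = 143): z_high = (143.3120 - 143)/2.2000 = 0.1418, z_low = (134.6880 - 143)/2.2000 = -3.7782
β = P(not reject | H₁) = Φ(0.1418) - Φ(-3.7782) ≈ 0.5563

Answer: β ≈ 0.5563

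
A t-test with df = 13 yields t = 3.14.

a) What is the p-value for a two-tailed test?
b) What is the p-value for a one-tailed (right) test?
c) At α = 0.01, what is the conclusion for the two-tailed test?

Answer: a) 0.0078, b) 0.0039, c) reject H₀

Derivation:
Using t-distribution with df = 13:
a) Two-tailed: p = 2×P(T > 3.14) = 0.0078
b) One-tailed: p = P(T > 3.14) = 0.0039
c) 0.0078 < 0.01, reject H₀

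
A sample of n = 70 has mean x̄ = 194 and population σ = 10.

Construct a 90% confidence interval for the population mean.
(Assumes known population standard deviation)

Answer: (192.0339, 195.9661)

Derivation:
Confidence level: 90%, α = 0.1
z_0.05 = 1.645
SE = σ/√n = 10/√70 = 1.1952
Margin of error = 1.645 × 1.1952 = 1.9661
CI: x̄ ± margin = 194 ± 1.9661
CI: (192.0339, 195.9661)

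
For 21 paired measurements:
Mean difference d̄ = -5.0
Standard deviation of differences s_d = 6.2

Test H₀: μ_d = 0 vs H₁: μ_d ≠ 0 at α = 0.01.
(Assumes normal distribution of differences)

df = n - 1 = 20
SE = s_d/√n = 6.2/√21 = 1.3530
t = d̄/SE = -5.0/1.3530 = -3.6955
Critical value: t_{0.005,20} = ±2.845
p-value ≈ 0.0014
Decision: reject H₀

Answer: t = -3.6955, reject H₀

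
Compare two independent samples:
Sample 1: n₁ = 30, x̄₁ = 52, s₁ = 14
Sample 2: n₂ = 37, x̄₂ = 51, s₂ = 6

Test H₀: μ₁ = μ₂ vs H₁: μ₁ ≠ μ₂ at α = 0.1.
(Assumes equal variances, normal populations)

Pooled variance: s²_p = [29×14² + 36×6²]/(65) = 107.3846
s_p = 10.3627
SE = s_p×√(1/n₁ + 1/n₂) = 10.3627×√(1/30 + 1/37) = 2.5459
t = (x̄₁ - x̄₂)/SE = (52 - 51)/2.5459 = 0.3928
df = 65, t-critical = ±1.669
Decision: fail to reject H₀

Answer: t = 0.3928, fail to reject H₀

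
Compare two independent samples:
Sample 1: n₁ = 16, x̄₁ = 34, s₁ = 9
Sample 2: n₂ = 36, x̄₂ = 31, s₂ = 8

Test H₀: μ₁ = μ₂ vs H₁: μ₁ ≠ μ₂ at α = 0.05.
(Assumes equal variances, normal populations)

Pooled variance: s²_p = [15×9² + 35×8²]/(50) = 69.1000
s_p = 8.3126
SE = s_p×√(1/n₁ + 1/n₂) = 8.3126×√(1/16 + 1/36) = 2.4976
t = (x̄₁ - x̄₂)/SE = (34 - 31)/2.4976 = 1.2012
df = 50, t-critical = ±2.009
Decision: fail to reject H₀

Answer: t = 1.2012, fail to reject H₀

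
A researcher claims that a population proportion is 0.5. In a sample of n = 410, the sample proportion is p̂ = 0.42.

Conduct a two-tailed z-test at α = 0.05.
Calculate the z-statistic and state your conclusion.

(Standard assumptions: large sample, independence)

Answer: z = -3.2398, reject H₀

Derivation:
H₀: p = 0.5, H₁: p ≠ 0.5
Standard error: SE = √(p₀(1-p₀)/n) = √(0.5×0.5/410) = 0.024693
z-statistic: z = (p̂ - p₀)/SE = (0.42 - 0.5)/0.024693 = -3.2398
Critical value: z_0.025 = ±1.960
p-value = 0.0012
Decision: reject H₀ at α = 0.05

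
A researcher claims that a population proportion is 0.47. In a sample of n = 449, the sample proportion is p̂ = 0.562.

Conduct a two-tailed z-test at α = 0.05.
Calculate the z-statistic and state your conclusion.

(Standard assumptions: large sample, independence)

Answer: z = 3.9059, reject H₀

Derivation:
H₀: p = 0.47, H₁: p ≠ 0.47
Standard error: SE = √(p₀(1-p₀)/n) = √(0.47×0.53/449) = 0.023554
z-statistic: z = (p̂ - p₀)/SE = (0.562 - 0.47)/0.023554 = 3.9059
Critical value: z_0.025 = ±1.960
p-value = 0.0001
Decision: reject H₀ at α = 0.05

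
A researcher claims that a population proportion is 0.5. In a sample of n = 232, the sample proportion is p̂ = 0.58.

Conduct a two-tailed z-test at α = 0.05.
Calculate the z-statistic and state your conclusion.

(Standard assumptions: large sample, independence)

H₀: p = 0.5, H₁: p ≠ 0.5
Standard error: SE = √(p₀(1-p₀)/n) = √(0.5×0.5/232) = 0.032827
z-statistic: z = (p̂ - p₀)/SE = (0.58 - 0.5)/0.032827 = 2.4370
Critical value: z_0.025 = ±1.960
p-value = 0.0148
Decision: reject H₀ at α = 0.05

Answer: z = 2.4370, reject H₀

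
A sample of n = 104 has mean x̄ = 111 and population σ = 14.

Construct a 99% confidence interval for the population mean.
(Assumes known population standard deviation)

Confidence level: 99%, α = 0.01
z_0.005 = 2.576
SE = σ/√n = 14/√104 = 1.3728
Margin of error = 2.576 × 1.3728 = 3.5363
CI: x̄ ± margin = 111 ± 3.5363
CI: (107.4637, 114.5363)

Answer: (107.4637, 114.5363)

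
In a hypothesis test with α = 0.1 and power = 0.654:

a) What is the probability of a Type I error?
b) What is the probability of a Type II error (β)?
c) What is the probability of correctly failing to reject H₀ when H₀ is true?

a) Type I error probability = α = 0.1
b) Power = P(reject H₀ | H₁ true) = 1 - β = 0.654, so Type II error probability = β = 1 - Power = 0.346
c) P(fail to reject H₀ | H₀ true) = 1 - α = 0.9

Answer: a) 0.1, b) 0.346, c) 0.9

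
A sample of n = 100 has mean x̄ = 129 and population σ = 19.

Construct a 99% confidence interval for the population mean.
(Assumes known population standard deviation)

Answer: (124.1056, 133.8944)

Derivation:
Confidence level: 99%, α = 0.01
z_0.005 = 2.576
SE = σ/√n = 19/√100 = 1.9000
Margin of error = 2.576 × 1.9000 = 4.8944
CI: x̄ ± margin = 129 ± 4.8944
CI: (124.1056, 133.8944)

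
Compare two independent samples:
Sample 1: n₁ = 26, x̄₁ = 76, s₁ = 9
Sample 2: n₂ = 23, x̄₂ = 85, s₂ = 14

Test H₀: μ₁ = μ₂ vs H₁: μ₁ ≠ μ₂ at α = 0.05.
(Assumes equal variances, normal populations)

Answer: t = -2.7077, reject H₀

Derivation:
Pooled variance: s²_p = [25×9² + 22×14²]/(47) = 134.8298
s_p = 11.6116
SE = s_p×√(1/n₁ + 1/n₂) = 11.6116×√(1/26 + 1/23) = 3.3238
t = (x̄₁ - x̄₂)/SE = (76 - 85)/3.3238 = -2.7077
df = 47, t-critical = ±2.012
Decision: reject H₀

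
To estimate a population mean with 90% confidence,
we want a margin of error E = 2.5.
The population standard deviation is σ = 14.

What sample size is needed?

z_0.05 = 1.645
n = (z×σ/E)² = (1.645×14/2.5)²
n = 84.8609
Round up: n = 85

Answer: n = 85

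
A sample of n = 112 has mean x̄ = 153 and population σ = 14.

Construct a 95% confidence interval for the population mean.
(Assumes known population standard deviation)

Answer: (150.4071, 155.5929)

Derivation:
Confidence level: 95%, α = 0.05
z_0.025 = 1.960
SE = σ/√n = 14/√112 = 1.3229
Margin of error = 1.960 × 1.3229 = 2.5929
CI: x̄ ± margin = 153 ± 2.5929
CI: (150.4071, 155.5929)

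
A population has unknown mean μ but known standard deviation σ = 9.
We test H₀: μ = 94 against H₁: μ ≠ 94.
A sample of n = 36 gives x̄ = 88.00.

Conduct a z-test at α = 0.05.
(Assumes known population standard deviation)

Answer: z = -4.0000, reject H₀

Derivation:
Standard error: SE = σ/√n = 9/√36 = 1.5000
z-statistic: z = (x̄ - μ₀)/SE = (88.00 - 94)/1.5000 = -4.0000
Critical value: ±1.960
p-value = 0.0001
Decision: reject H₀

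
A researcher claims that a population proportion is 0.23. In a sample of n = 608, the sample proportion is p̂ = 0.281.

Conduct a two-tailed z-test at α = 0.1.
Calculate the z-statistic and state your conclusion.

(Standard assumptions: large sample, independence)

H₀: p = 0.23, H₁: p ≠ 0.23
Standard error: SE = √(p₀(1-p₀)/n) = √(0.23×0.77/608) = 0.017067
z-statistic: z = (p̂ - p₀)/SE = (0.281 - 0.23)/0.017067 = 2.9882
Critical value: z_0.05 = ±1.645
p-value = 0.0028
Decision: reject H₀ at α = 0.1

Answer: z = 2.9882, reject H₀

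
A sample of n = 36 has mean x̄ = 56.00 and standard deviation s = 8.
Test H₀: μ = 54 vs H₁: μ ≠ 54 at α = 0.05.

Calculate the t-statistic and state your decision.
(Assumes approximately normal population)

df = n - 1 = 35
SE = s/√n = 8/√36 = 1.3333
t = (x̄ - μ₀)/SE = (56.00 - 54)/1.3333 = 1.5000
Critical value: t_{0.025,35} = ±2.030
p-value ≈ 0.1426
Decision: fail to reject H₀

Answer: t = 1.5000, fail to reject H₀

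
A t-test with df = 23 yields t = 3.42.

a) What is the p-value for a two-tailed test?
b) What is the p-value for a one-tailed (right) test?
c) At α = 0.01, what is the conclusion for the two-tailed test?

Using t-distribution with df = 23:
a) Two-tailed: p = 2×P(T > 3.42) = 0.0023
b) One-tailed: p = P(T > 3.42) = 0.0012
c) 0.0023 < 0.01, reject H₀

Answer: a) 0.0023, b) 0.0012, c) reject H₀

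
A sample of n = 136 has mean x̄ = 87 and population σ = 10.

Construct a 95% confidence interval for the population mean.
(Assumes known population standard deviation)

Confidence level: 95%, α = 0.05
z_0.025 = 1.960
SE = σ/√n = 10/√136 = 0.8575
Margin of error = 1.960 × 0.8575 = 1.6807
CI: x̄ ± margin = 87 ± 1.6807
CI: (85.3193, 88.6807)

Answer: (85.3193, 88.6807)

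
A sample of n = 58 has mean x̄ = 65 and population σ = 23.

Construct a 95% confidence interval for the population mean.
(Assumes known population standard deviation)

Answer: (59.0808, 70.9192)

Derivation:
Confidence level: 95%, α = 0.05
z_0.025 = 1.960
SE = σ/√n = 23/√58 = 3.0200
Margin of error = 1.960 × 3.0200 = 5.9192
CI: x̄ ± margin = 65 ± 5.9192
CI: (59.0808, 70.9192)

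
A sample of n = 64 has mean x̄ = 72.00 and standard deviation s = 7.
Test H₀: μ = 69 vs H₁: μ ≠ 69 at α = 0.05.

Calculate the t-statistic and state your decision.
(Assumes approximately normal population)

Answer: t = 3.4286, reject H₀

Derivation:
df = n - 1 = 63
SE = s/√n = 7/√64 = 0.8750
t = (x̄ - μ₀)/SE = (72.00 - 69)/0.8750 = 3.4286
Critical value: t_{0.025,63} = ±1.998
p-value ≈ 0.0011
Decision: reject H₀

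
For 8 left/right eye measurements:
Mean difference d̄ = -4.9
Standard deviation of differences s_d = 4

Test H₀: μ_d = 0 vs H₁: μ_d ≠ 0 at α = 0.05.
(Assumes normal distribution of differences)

df = n - 1 = 7
SE = s_d/√n = 4/√8 = 1.4142
t = d̄/SE = -4.9/1.4142 = -3.4649
Critical value: t_{0.025,7} = ±2.365
p-value ≈ 0.0105
Decision: reject H₀

Answer: t = -3.4649, reject H₀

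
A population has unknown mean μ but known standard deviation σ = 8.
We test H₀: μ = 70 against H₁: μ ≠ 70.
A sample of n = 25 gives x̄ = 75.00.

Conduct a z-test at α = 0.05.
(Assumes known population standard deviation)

Standard error: SE = σ/√n = 8/√25 = 1.6000
z-statistic: z = (x̄ - μ₀)/SE = (75.00 - 70)/1.6000 = 3.1250
Critical value: ±1.960
p-value = 0.0018
Decision: reject H₀

Answer: z = 3.1250, reject H₀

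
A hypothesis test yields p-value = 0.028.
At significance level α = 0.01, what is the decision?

Answer: fail to reject H₀

Derivation:
Compare p-value to α:
0.028 ≥ 0.01
Decision: fail to reject H₀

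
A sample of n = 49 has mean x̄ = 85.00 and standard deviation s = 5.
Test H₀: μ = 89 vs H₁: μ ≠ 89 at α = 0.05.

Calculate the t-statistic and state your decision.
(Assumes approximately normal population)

Answer: t = -5.5999, reject H₀

Derivation:
df = n - 1 = 48
SE = s/√n = 5/√49 = 0.7143
t = (x̄ - μ₀)/SE = (85.00 - 89)/0.7143 = -5.5999
Critical value: t_{0.025,48} = ±2.011
p-value < 0.0001
Decision: reject H₀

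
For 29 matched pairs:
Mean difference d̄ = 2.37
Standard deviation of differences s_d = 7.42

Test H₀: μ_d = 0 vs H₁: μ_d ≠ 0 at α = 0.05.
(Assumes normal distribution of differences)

Answer: t = 1.7200, fail to reject H₀

Derivation:
df = n - 1 = 28
SE = s_d/√n = 7.42/√29 = 1.3779
t = d̄/SE = 2.37/1.3779 = 1.7200
Critical value: t_{0.025,28} = ±2.048
p-value ≈ 0.0965
Decision: fail to reject H₀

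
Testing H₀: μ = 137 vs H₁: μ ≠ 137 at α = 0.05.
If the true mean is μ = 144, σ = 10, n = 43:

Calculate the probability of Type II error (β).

SE = σ/√n = 10/√43 = 1.5250
Critical values: μ₀ ± z_0.025×SE = 137 ± 1.960×1.5250
Acceptance region: (134.0110, 139.9890)
Under H₁ (μ = 144): z_high = (139.9890 - 144)/1.5250 = -2.6302, z_low = (134.0110 - 144)/1.5250 = -6.5502
β = P(not reject | H₁) = Φ(-2.6302) - Φ(-6.5502) ≈ 0.0043

Answer: β ≈ 0.0043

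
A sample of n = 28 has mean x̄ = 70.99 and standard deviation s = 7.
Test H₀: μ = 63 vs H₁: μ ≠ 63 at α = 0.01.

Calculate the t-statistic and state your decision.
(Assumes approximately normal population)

df = n - 1 = 27
SE = s/√n = 7/√28 = 1.3229
t = (x̄ - μ₀)/SE = (70.99 - 63)/1.3229 = 6.0398
Critical value: t_{0.005,27} = ±2.771
p-value < 0.0001
Decision: reject H₀

Answer: t = 6.0398, reject H₀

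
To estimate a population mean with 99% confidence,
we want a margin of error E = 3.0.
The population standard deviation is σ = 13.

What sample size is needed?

Answer: n = 125

Derivation:
z_0.005 = 2.576
n = (z×σ/E)² = (2.576×13/3.0)²
n = 124.6051
Round up: n = 125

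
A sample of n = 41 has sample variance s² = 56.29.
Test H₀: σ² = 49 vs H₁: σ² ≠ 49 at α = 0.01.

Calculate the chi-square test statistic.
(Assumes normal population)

Answer: χ² = 45.9510, fail to reject H₀

Derivation:
df = n - 1 = 40
χ² = (n-1)s²/σ₀² = 40×56.29/49 = 45.9510
Critical values: χ²_{0.995,40} = 20.707, χ²_{0.005,40} = 66.766
Rejection region: χ² < 20.707 or χ² > 66.766
Decision: fail to reject H₀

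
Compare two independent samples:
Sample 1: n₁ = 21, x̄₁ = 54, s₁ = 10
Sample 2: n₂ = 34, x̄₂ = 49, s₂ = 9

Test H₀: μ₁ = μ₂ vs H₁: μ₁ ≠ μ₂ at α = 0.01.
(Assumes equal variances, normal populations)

Answer: t = 1.9186, fail to reject H₀

Derivation:
Pooled variance: s²_p = [20×10² + 33×9²]/(53) = 88.1698
s_p = 9.3899
SE = s_p×√(1/n₁ + 1/n₂) = 9.3899×√(1/21 + 1/34) = 2.6061
t = (x̄₁ - x̄₂)/SE = (54 - 49)/2.6061 = 1.9186
df = 53, t-critical = ±2.672
Decision: fail to reject H₀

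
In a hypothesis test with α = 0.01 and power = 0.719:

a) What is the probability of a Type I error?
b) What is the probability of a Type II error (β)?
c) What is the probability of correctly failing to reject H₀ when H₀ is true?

a) Type I error probability = α = 0.01
b) Power = P(reject H₀ | H₁ true) = 1 - β = 0.719, so Type II error probability = β = 1 - Power = 0.281
c) P(fail to reject H₀ | H₀ true) = 1 - α = 0.99

Answer: a) 0.01, b) 0.281, c) 0.99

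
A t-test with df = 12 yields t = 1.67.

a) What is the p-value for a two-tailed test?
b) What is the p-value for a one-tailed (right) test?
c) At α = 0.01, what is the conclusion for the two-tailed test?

Using t-distribution with df = 12:
a) Two-tailed: p = 2×P(T > 1.67) = 0.1208
b) One-tailed: p = P(T > 1.67) = 0.0604
c) 0.1208 ≥ 0.01, fail to reject H₀

Answer: a) 0.1208, b) 0.0604, c) fail to reject H₀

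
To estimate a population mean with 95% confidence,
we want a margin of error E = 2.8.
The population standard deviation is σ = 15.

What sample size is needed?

Answer: n = 111

Derivation:
z_0.025 = 1.960
n = (z×σ/E)² = (1.960×15/2.8)²
n = 110.2500
Round up: n = 111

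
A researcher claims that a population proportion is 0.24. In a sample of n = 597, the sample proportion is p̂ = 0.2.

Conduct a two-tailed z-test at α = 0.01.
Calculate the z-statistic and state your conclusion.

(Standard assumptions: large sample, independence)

H₀: p = 0.24, H₁: p ≠ 0.24
Standard error: SE = √(p₀(1-p₀)/n) = √(0.24×0.76/597) = 0.017479
z-statistic: z = (p̂ - p₀)/SE = (0.2 - 0.24)/0.017479 = -2.2885
Critical value: z_0.005 = ±2.576
p-value = 0.0221
Decision: fail to reject H₀ at α = 0.01

Answer: z = -2.2885, fail to reject H₀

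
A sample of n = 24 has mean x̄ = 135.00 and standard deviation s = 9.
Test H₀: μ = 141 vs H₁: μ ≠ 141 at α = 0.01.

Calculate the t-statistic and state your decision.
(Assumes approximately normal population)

Answer: t = -3.2660, reject H₀

Derivation:
df = n - 1 = 23
SE = s/√n = 9/√24 = 1.8371
t = (x̄ - μ₀)/SE = (135.00 - 141)/1.8371 = -3.2660
Critical value: t_{0.005,23} = ±2.807
p-value ≈ 0.0034
Decision: reject H₀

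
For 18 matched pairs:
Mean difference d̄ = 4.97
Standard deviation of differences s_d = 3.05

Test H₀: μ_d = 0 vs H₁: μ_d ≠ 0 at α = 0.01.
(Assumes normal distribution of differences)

df = n - 1 = 17
SE = s_d/√n = 3.05/√18 = 0.7189
t = d̄/SE = 4.97/0.7189 = 6.9133
Critical value: t_{0.005,17} = ±2.898
p-value < 0.0001
Decision: reject H₀

Answer: t = 6.9133, reject H₀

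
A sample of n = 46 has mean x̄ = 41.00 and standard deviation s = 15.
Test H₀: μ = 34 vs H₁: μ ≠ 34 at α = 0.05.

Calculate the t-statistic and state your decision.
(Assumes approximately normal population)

Answer: t = 3.1651, reject H₀

Derivation:
df = n - 1 = 45
SE = s/√n = 15/√46 = 2.2116
t = (x̄ - μ₀)/SE = (41.00 - 34)/2.2116 = 3.1651
Critical value: t_{0.025,45} = ±2.014
p-value ≈ 0.0028
Decision: reject H₀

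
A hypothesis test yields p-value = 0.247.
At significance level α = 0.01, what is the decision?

Answer: fail to reject H₀

Derivation:
Compare p-value to α:
0.247 ≥ 0.01
Decision: fail to reject H₀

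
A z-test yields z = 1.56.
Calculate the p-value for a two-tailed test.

For z = 1.56:
p = 2×P(Z > |1.56|) = 2×(1 - Φ(1.56)) = 0.1188

Answer: p-value ≈ 0.1188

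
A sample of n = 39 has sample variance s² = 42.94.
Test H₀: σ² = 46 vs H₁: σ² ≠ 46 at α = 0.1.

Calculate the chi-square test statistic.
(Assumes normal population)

Answer: χ² = 35.4722, fail to reject H₀

Derivation:
df = n - 1 = 38
χ² = (n-1)s²/σ₀² = 38×42.94/46 = 35.4722
Critical values: χ²_{0.95,38} = 24.884, χ²_{0.05,38} = 53.384
Rejection region: χ² < 24.884 or χ² > 53.384
Decision: fail to reject H₀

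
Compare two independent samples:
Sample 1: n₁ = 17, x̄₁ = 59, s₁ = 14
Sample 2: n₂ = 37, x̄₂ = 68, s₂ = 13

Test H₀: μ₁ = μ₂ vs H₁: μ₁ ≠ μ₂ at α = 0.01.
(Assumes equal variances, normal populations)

Answer: t = -2.3068, fail to reject H₀

Derivation:
Pooled variance: s²_p = [16×14² + 36×13²]/(52) = 177.3077
s_p = 13.3157
SE = s_p×√(1/n₁ + 1/n₂) = 13.3157×√(1/17 + 1/37) = 3.9015
t = (x̄₁ - x̄₂)/SE = (59 - 68)/3.9015 = -2.3068
df = 52, t-critical = ±2.674
Decision: fail to reject H₀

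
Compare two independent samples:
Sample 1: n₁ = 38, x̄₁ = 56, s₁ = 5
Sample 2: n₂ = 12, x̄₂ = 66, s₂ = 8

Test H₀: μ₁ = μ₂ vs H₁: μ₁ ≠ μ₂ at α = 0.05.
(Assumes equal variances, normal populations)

Pooled variance: s²_p = [37×5² + 11×8²]/(48) = 33.9375
s_p = 5.8256
SE = s_p×√(1/n₁ + 1/n₂) = 5.8256×√(1/38 + 1/12) = 1.9290
t = (x̄₁ - x̄₂)/SE = (56 - 66)/1.9290 = -5.1840
df = 48, t-critical = ±2.011
Decision: reject H₀

Answer: t = -5.1840, reject H₀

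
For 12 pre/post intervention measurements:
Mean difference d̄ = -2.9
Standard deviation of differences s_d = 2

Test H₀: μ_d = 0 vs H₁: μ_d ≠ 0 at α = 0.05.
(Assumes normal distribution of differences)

Answer: t = -5.0225, reject H₀

Derivation:
df = n - 1 = 11
SE = s_d/√n = 2/√12 = 0.5774
t = d̄/SE = -2.9/0.5774 = -5.0225
Critical value: t_{0.025,11} = ±2.201
p-value ≈ 0.0004
Decision: reject H₀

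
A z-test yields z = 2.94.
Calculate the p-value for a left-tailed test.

Answer: p-value ≈ 0.9984

Derivation:
For z = 2.94:
p = P(Z < 2.94) = Φ(2.94) = 0.9984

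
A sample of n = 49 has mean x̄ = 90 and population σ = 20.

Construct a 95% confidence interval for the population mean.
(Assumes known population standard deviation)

Answer: (84.4001, 95.5999)

Derivation:
Confidence level: 95%, α = 0.05
z_0.025 = 1.960
SE = σ/√n = 20/√49 = 2.8571
Margin of error = 1.960 × 2.8571 = 5.5999
CI: x̄ ± margin = 90 ± 5.5999
CI: (84.4001, 95.5999)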